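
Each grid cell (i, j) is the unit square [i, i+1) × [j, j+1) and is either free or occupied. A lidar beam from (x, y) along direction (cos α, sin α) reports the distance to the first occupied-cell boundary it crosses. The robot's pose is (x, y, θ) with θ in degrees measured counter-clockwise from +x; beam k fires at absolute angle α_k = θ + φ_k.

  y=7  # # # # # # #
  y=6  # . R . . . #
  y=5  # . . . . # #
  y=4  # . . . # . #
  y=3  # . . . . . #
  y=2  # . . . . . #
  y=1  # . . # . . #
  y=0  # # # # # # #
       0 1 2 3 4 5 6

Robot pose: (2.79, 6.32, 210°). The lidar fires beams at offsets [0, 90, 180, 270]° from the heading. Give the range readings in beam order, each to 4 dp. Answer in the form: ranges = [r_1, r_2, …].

beam 1: φ=0°, α=210°
  dir = (cos 210°, sin 210°) = (-0.8660, -0.5000); from cell (2,6)
  next x-line at t=0.9122, next y-line at t=0.6400; Δt_x=1.1547, Δt_y=2.0000
    y: enter (2,5) at t=0.6400
    x: enter (1,5) at t=0.9122
    x: enter (0,5) at t=2.0669 ← occupied
  → r_1 = 2.0669
beam 2: φ=90°, α=300°
  dir = (cos 300°, sin 300°) = (0.5000, -0.8660); from cell (2,6)
  next x-line at t=0.4200, next y-line at t=0.3695; Δt_x=2.0000, Δt_y=1.1547
    y: enter (2,5) at t=0.3695
    x: enter (3,5) at t=0.4200
    y: enter (3,4) at t=1.5242
    x: enter (4,4) at t=2.4200 ← occupied
  → r_2 = 2.4200
beam 3: φ=180°, α=30°
  dir = (cos 30°, sin 30°) = (0.8660, 0.5000); from cell (2,6)
  next x-line at t=0.2425, next y-line at t=1.3600; Δt_x=1.1547, Δt_y=2.0000
    x: enter (3,6) at t=0.2425
    y: enter (3,7) at t=1.3600 ← occupied
  → r_3 = 1.3600
beam 4: φ=270°, α=120°
  dir = (cos 120°, sin 120°) = (-0.5000, 0.8660); from cell (2,6)
  next x-line at t=1.5800, next y-line at t=0.7852; Δt_x=2.0000, Δt_y=1.1547
    y: enter (2,7) at t=0.7852 ← occupied
  → r_4 = 0.7852

ranges = [2.0669, 2.4200, 1.3600, 0.7852]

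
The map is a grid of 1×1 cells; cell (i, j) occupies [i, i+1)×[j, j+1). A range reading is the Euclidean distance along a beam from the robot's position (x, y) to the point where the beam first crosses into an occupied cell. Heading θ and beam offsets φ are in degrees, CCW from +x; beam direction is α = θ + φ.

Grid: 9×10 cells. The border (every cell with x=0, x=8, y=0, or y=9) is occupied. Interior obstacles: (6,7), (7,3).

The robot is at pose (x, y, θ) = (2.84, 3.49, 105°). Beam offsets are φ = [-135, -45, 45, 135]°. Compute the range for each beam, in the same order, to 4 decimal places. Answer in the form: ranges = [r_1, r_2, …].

ranges = [4.9800, 6.3624, 2.1246, 2.8752]

beam 1: φ=-135°, α=330°
  cosα=0.8660 sinα=-0.5000 | (2,3) | tMaxX 0.1848 tMaxY 0.9800 | tΔX 1.1547 tΔY 2.0000
    t=0.1848 [x] (3,3)
    t=0.9800 [y] (3,2)
    t=1.3395 [x] (4,2)
    t=2.4942 [x] (5,2)
    t=2.9800 [y] (5,1)
    t=3.6489 [x] (6,1)
    t=4.8036 [x] (7,1)
    t=4.9800 [y] (7,0) — stop
  → r_1 = 4.9800
beam 2: φ=-45°, α=60°
  cosα=0.5000 sinα=0.8660 | (2,3) | tMaxX 0.3200 tMaxY 0.5889 | tΔX 2.0000 tΔY 1.1547
    t=0.3200 [x] (3,3)
    t=0.5889 [y] (3,4)
    t=1.7436 [y] (3,5)
    t=2.3200 [x] (4,5)
    t=2.8983 [y] (4,6)
    t=4.0530 [y] (4,7)
    t=4.3200 [x] (5,7)
    t=5.2077 [y] (5,8)
    t=6.3200 [x] (6,8)
    t=6.3624 [y] (6,9) — stop
  → r_2 = 6.3624
beam 3: φ=45°, α=150°
  cosα=-0.8660 sinα=0.5000 | (2,3) | tMaxX 0.9699 tMaxY 1.0200 | tΔX 1.1547 tΔY 2.0000
    t=0.9699 [x] (1,3)
    t=1.0200 [y] (1,4)
    t=2.1246 [x] (0,4) — stop
  → r_3 = 2.1246
beam 4: φ=135°, α=240°
  cosα=-0.5000 sinα=-0.8660 | (2,3) | tMaxX 1.6800 tMaxY 0.5658 | tΔX 2.0000 tΔY 1.1547
    t=0.5658 [y] (2,2)
    t=1.6800 [x] (1,2)
    t=1.7205 [y] (1,1)
    t=2.8752 [y] (1,0) — stop
  → r_4 = 2.8752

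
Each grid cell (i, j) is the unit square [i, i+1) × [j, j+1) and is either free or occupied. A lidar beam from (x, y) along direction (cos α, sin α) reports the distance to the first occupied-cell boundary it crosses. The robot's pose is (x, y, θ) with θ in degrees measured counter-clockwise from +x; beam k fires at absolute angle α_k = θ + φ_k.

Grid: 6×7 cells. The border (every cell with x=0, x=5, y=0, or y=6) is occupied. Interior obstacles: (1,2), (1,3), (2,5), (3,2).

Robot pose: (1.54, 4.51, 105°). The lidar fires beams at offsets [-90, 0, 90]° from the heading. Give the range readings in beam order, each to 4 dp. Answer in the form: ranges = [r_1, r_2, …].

beam 1: φ=-90°, α=15°
  d=(0.9659,0.2588)  start (1,4)  tX=0.4762 tY=1.8932  stride 1/|dx|=1.0353 1/|dy|=3.8637
    cross x-line → (2,4), t=0.4762
    cross x-line → (3,4), t=1.5115
    cross y-line → (3,5), t=1.8932
    cross x-line → (4,5), t=2.5468
    cross x-line → (5,5), t=3.5821 (wall)
  → r_1 = 3.5821
beam 2: φ=0°, α=105°
  d=(-0.2588,0.9659)  start (1,4)  tX=2.0864 tY=0.5073  stride 1/|dx|=3.8637 1/|dy|=1.0353
    cross y-line → (1,5), t=0.5073
    cross y-line → (1,6), t=1.5426 (wall)
  → r_2 = 1.5426
beam 3: φ=90°, α=195°
  d=(-0.9659,-0.2588)  start (1,4)  tX=0.5590 tY=1.9705  stride 1/|dx|=1.0353 1/|dy|=3.8637
    cross x-line → (0,4), t=0.5590 (wall)
  → r_3 = 0.5590

ranges = [3.5821, 1.5426, 0.5590]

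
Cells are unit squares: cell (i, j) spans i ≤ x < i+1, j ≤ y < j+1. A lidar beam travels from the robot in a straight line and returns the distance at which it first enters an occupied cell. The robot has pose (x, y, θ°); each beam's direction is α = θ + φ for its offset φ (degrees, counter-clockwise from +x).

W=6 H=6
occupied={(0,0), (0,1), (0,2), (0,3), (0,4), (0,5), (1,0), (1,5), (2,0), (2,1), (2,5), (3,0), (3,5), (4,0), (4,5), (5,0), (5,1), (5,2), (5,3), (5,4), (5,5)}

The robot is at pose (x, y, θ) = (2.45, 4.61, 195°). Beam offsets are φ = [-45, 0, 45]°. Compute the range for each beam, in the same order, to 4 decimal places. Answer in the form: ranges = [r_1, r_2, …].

ranges = [0.7800, 1.5012, 2.9000]

beam 1: φ=-45°, α=150°
  cosα=-0.8660 sinα=0.5000 | (2,4) | tMaxX 0.5196 tMaxY 0.7800 | tΔX 1.1547 tΔY 2.0000
    t=0.5196 [x] (1,4)
    t=0.7800 [y] (1,5) — stop
  → r_1 = 0.7800
beam 2: φ=0°, α=195°
  cosα=-0.9659 sinα=-0.2588 | (2,4) | tMaxX 0.4659 tMaxY 2.3569 | tΔX 1.0353 tΔY 3.8637
    t=0.4659 [x] (1,4)
    t=1.5012 [x] (0,4) — stop
  → r_2 = 1.5012
beam 3: φ=45°, α=240°
  cosα=-0.5000 sinα=-0.8660 | (2,4) | tMaxX 0.9000 tMaxY 0.7044 | tΔX 2.0000 tΔY 1.1547
    t=0.7044 [y] (2,3)
    t=0.9000 [x] (1,3)
    t=1.8591 [y] (1,2)
    t=2.9000 [x] (0,2) — stop
  → r_3 = 2.9000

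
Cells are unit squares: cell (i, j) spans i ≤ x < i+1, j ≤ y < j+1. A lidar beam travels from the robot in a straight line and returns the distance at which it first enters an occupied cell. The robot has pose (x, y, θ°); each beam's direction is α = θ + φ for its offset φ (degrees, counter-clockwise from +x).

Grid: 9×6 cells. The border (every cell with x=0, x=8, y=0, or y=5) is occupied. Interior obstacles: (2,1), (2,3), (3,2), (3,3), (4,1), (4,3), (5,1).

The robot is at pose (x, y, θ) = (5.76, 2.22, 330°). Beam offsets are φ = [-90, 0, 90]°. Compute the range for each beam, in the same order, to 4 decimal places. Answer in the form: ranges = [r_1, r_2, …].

ranges = [0.2540, 2.4400, 3.2101]

beam 1: φ=-90°, α=240°
  dir = (cos 240°, sin 240°) = (-0.5000, -0.8660); from cell (5,2)
  next x-line at t=1.5200, next y-line at t=0.2540; Δt_x=2.0000, Δt_y=1.1547
    y: enter (5,1) at t=0.2540 ← occupied
  → r_1 = 0.2540
beam 2: φ=0°, α=330°
  dir = (cos 330°, sin 330°) = (0.8660, -0.5000); from cell (5,2)
  next x-line at t=0.2771, next y-line at t=0.4400; Δt_x=1.1547, Δt_y=2.0000
    x: enter (6,2) at t=0.2771
    y: enter (6,1) at t=0.4400
    x: enter (7,1) at t=1.4318
    y: enter (7,0) at t=2.4400 ← occupied
  → r_2 = 2.4400
beam 3: φ=90°, α=60°
  dir = (cos 60°, sin 60°) = (0.5000, 0.8660); from cell (5,2)
  next x-line at t=0.4800, next y-line at t=0.9007; Δt_x=2.0000, Δt_y=1.1547
    x: enter (6,2) at t=0.4800
    y: enter (6,3) at t=0.9007
    y: enter (6,4) at t=2.0554
    x: enter (7,4) at t=2.4800
    y: enter (7,5) at t=3.2101 ← occupied
  → r_3 = 3.2101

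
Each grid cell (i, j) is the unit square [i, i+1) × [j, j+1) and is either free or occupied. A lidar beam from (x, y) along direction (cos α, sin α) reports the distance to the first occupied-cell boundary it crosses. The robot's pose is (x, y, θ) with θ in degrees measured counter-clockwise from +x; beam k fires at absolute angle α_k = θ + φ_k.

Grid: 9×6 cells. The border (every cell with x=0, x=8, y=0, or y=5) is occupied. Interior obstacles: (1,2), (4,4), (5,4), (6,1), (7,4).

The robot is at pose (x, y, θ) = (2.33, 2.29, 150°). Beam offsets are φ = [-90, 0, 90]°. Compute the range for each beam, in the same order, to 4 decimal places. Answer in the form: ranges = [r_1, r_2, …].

beam 1: φ=-90°, α=60°
  d=(0.5000,0.8660)  start (2,2)  tX=1.3400 tY=0.8198  stride 1/|dx|=2.0000 1/|dy|=1.1547
    cross y-line → (2,3), t=0.8198
    cross x-line → (3,3), t=1.3400
    cross y-line → (3,4), t=1.9745
    cross y-line → (3,5), t=3.1292 (wall)
  → r_1 = 3.1292
beam 2: φ=0°, α=150°
  d=(-0.8660,0.5000)  start (2,2)  tX=0.3811 tY=1.4200  stride 1/|dx|=1.1547 1/|dy|=2.0000
    cross x-line → (1,2), t=0.3811 (wall)
  → r_2 = 0.3811
beam 3: φ=90°, α=240°
  d=(-0.5000,-0.8660)  start (2,2)  tX=0.6600 tY=0.3349  stride 1/|dx|=2.0000 1/|dy|=1.1547
    cross y-line → (2,1), t=0.3349
    cross x-line → (1,1), t=0.6600
    cross y-line → (1,0), t=1.4896 (wall)
  → r_3 = 1.4896

ranges = [3.1292, 0.3811, 1.4896]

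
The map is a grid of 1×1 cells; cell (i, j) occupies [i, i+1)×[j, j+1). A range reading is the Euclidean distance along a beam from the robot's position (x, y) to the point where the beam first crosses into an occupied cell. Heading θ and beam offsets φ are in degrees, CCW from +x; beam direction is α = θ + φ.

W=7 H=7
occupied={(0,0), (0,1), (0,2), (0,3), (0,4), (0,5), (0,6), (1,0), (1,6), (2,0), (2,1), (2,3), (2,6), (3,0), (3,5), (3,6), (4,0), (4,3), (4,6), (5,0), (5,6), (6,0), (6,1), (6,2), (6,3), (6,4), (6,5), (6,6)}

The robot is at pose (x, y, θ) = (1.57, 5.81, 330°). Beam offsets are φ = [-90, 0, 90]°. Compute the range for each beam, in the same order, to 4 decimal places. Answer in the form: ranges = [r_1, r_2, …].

ranges = [1.1400, 3.6200, 0.2194]

beam 1: φ=-90°, α=240°
  dir = (cos 240°, sin 240°) = (-0.5000, -0.8660); from cell (1,5)
  next x-line at t=1.1400, next y-line at t=0.9353; Δt_x=2.0000, Δt_y=1.1547
    y: enter (1,4) at t=0.9353
    x: enter (0,4) at t=1.1400 ← occupied
  → r_1 = 1.1400
beam 2: φ=0°, α=330°
  dir = (cos 330°, sin 330°) = (0.8660, -0.5000); from cell (1,5)
  next x-line at t=0.4965, next y-line at t=1.6200; Δt_x=1.1547, Δt_y=2.0000
    x: enter (2,5) at t=0.4965
    y: enter (2,4) at t=1.6200
    x: enter (3,4) at t=1.6512
    x: enter (4,4) at t=2.8059
    y: enter (4,3) at t=3.6200 ← occupied
  → r_2 = 3.6200
beam 3: φ=90°, α=60°
  dir = (cos 60°, sin 60°) = (0.5000, 0.8660); from cell (1,5)
  next x-line at t=0.8600, next y-line at t=0.2194; Δt_x=2.0000, Δt_y=1.1547
    y: enter (1,6) at t=0.2194 ← occupied
  → r_3 = 0.2194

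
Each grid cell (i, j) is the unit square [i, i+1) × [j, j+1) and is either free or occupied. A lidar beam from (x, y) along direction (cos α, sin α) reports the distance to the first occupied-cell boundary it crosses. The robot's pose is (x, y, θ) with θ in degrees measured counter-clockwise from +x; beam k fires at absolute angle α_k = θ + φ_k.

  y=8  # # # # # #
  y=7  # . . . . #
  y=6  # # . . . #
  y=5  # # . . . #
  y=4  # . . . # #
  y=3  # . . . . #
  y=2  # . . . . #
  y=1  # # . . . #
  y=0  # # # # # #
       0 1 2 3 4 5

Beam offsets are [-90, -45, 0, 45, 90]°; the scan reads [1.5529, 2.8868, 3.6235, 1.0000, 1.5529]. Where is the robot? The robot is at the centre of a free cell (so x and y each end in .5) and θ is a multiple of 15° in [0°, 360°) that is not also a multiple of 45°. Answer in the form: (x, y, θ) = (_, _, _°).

Candidates: 24 free-cell centres × 16 headings = 384 poses. Raycast each; keep the one whose scan matches to 4 dp.
  (4.5, 3.5, 150°): beam 1 = 0.5774 ≠ 1.5529 ✗
  (4.5, 2.5, 345°): beam 2 = 1.0000 ≠ 2.8868 ✗
  (2.5, 4.5, 150°): beam 1 = 4.0415 ≠ 1.5529 ✗
  (2.5, 1.5, 120°): beam 1 = 2.8868 ≠ 1.5529 ✗
  …
  (2.5, 4.5, 75°): r_1=1.5529, r_2=2.8868, r_3=3.6235, r_4=1.0000, r_5=1.5529 — all match ✓
Only this pose fits every beam.

(x, y, θ) = (2.5, 4.5, 75°)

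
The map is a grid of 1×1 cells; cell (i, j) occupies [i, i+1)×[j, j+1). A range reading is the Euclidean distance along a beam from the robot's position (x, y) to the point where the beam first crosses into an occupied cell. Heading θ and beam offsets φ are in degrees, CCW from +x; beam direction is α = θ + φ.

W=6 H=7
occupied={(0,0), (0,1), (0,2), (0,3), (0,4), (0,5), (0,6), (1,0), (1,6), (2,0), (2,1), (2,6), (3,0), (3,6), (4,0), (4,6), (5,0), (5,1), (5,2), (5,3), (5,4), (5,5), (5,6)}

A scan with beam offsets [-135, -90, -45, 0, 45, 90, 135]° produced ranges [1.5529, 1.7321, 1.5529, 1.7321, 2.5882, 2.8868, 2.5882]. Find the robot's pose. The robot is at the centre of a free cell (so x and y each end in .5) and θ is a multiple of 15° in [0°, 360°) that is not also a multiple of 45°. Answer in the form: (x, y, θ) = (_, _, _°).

The pose lattice has 19·16 = 304 candidates. Test each by forward raycasting.
  (2.5, 4.5, 330°): beam 2 = 3.0000 ≠ 1.7321 ✗
  (3.5, 1.5, 300°): beam 1 = 0.5176 ≠ 1.5529 ✗
  (3.5, 3.5, 255°): beam 1 = 2.8868 ≠ 1.5529 ✗
  (3.5, 2.5, 345°): beam 1 = 1.0000 ≠ 1.5529 ✗
  (2.5, 2.5, 210°): beam 1 = 3.6235 ≠ 1.5529 ✗
  …
  (3.5, 4.5, 120°): r_1=1.5529, r_2=1.7321, r_3=1.5529, r_4=1.7321, r_5=2.5882, r_6=2.8868, r_7=2.5882 — all match ✓
Only this pose fits every beam.

(x, y, θ) = (3.5, 4.5, 120°)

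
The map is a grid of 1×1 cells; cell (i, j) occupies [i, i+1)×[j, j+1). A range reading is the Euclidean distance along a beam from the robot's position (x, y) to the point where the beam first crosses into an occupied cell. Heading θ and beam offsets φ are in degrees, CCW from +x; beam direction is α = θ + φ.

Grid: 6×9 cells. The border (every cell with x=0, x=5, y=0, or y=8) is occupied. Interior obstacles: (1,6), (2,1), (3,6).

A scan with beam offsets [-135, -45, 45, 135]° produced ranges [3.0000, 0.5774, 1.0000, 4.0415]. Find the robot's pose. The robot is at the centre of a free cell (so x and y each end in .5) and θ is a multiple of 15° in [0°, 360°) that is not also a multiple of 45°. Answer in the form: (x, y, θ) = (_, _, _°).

Candidates: 25 free-cell centres × 16 headings = 400 poses. Raycast each; keep the one whose scan matches to 4 dp.
  (3.5, 7.5, 345°): beam 1 = 1.7321 ≠ 3.0000 ✗
  (3.5, 2.5, 255°): beam 1 = 4.0415 ≠ 3.0000 ✗
  (2.5, 2.5, 105°): beam 1 = 2.8868 ≠ 3.0000 ✗
  (4.5, 4.5, 300°): beam 1 = 3.6235 ≠ 3.0000 ✗
  …
  (1.5, 3.5, 195°): r_1=3.0000, r_2=0.5774, r_3=1.0000, r_4=4.0415 — all match ✓
Only this pose fits every beam.

(x, y, θ) = (1.5, 3.5, 195°)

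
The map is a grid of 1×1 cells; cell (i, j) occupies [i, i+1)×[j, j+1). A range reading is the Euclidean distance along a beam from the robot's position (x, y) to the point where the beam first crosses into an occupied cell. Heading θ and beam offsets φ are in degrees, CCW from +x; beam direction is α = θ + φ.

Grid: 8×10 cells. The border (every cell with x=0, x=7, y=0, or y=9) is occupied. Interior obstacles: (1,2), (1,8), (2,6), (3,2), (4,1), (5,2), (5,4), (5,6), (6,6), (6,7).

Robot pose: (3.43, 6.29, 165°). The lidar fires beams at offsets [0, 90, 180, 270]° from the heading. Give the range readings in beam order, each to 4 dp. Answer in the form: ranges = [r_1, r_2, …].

ranges = [0.4452, 5.4766, 3.6959, 2.8056]

beam 1: φ=0°, α=165°
  cosα=-0.9659 sinα=0.2588 | (3,6) | tMaxX 0.4452 tMaxY 2.7432 | tΔX 1.0353 tΔY 3.8637
    t=0.4452 [x] (2,6) — stop
  → r_1 = 0.4452
beam 2: φ=90°, α=255°
  cosα=-0.2588 sinα=-0.9659 | (3,6) | tMaxX 1.6614 tMaxY 0.3002 | tΔX 3.8637 tΔY 1.0353
    t=0.3002 [y] (3,5)
    t=1.3355 [y] (3,4)
    t=1.6614 [x] (2,4)
    t=2.3708 [y] (2,3)
    t=3.4061 [y] (2,2)
    t=4.4413 [y] (2,1)
    t=5.4766 [y] (2,0) — stop
  → r_2 = 5.4766
beam 3: φ=180°, α=345°
  cosα=0.9659 sinα=-0.2588 | (3,6) | tMaxX 0.5901 tMaxY 1.1205 | tΔX 1.0353 tΔY 3.8637
    t=0.5901 [x] (4,6)
    t=1.1205 [y] (4,5)
    t=1.6254 [x] (5,5)
    t=2.6607 [x] (6,5)
    t=3.6959 [x] (7,5) — stop
  → r_3 = 3.6959
beam 4: φ=270°, α=75°
  cosα=0.2588 sinα=0.9659 | (3,6) | tMaxX 2.2023 tMaxY 0.7350 | tΔX 3.8637 tΔY 1.0353
    t=0.7350 [y] (3,7)
    t=1.7703 [y] (3,8)
    t=2.2023 [x] (4,8)
    t=2.8056 [y] (4,9) — stop
  → r_4 = 2.8056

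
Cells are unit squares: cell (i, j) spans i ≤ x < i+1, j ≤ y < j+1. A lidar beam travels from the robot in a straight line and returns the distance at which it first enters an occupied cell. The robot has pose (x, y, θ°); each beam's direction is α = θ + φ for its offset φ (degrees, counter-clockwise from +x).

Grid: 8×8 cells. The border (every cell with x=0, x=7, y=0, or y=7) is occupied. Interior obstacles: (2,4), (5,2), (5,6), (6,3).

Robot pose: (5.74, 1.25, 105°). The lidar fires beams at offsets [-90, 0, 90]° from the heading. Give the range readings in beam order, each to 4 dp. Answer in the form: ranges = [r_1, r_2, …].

beam 1: φ=-90°, α=15°
  d=(0.9659,0.2588)  start (5,1)  tX=0.2692 tY=2.8978  stride 1/|dx|=1.0353 1/|dy|=3.8637
    cross x-line → (6,1), t=0.2692
    cross x-line → (7,1), t=1.3044 (wall)
  → r_1 = 1.3044
beam 2: φ=0°, α=105°
  d=(-0.2588,0.9659)  start (5,1)  tX=2.8591 tY=0.7765  stride 1/|dx|=3.8637 1/|dy|=1.0353
    cross y-line → (5,2), t=0.7765 (wall)
  → r_2 = 0.7765
beam 3: φ=90°, α=195°
  d=(-0.9659,-0.2588)  start (5,1)  tX=0.7661 tY=0.9659  stride 1/|dx|=1.0353 1/|dy|=3.8637
    cross x-line → (4,1), t=0.7661
    cross y-line → (4,0), t=0.9659 (wall)
  → r_3 = 0.9659

ranges = [1.3044, 0.7765, 0.9659]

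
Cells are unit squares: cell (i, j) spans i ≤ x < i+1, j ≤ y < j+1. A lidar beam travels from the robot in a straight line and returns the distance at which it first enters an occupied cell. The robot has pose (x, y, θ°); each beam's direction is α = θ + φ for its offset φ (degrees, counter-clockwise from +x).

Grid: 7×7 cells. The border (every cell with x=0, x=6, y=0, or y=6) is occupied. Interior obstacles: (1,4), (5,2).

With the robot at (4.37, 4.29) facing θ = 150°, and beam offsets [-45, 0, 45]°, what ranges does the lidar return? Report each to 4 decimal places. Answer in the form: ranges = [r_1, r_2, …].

beam 1: φ=-45°, α=105°
  d=(-0.2588,0.9659)  start (4,4)  tX=1.4296 tY=0.7350  stride 1/|dx|=3.8637 1/|dy|=1.0353
    cross y-line → (4,5), t=0.7350
    cross x-line → (3,5), t=1.4296
    cross y-line → (3,6), t=1.7703 (wall)
  → r_1 = 1.7703
beam 2: φ=0°, α=150°
  d=(-0.8660,0.5000)  start (4,4)  tX=0.4272 tY=1.4200  stride 1/|dx|=1.1547 1/|dy|=2.0000
    cross x-line → (3,4), t=0.4272
    cross y-line → (3,5), t=1.4200
    cross x-line → (2,5), t=1.5819
    cross x-line → (1,5), t=2.7366
    cross y-line → (1,6), t=3.4200 (wall)
  → r_2 = 3.4200
beam 3: φ=45°, α=195°
  d=(-0.9659,-0.2588)  start (4,4)  tX=0.3831 tY=1.1205  stride 1/|dx|=1.0353 1/|dy|=3.8637
    cross x-line → (3,4), t=0.3831
    cross y-line → (3,3), t=1.1205
    cross x-line → (2,3), t=1.4183
    cross x-line → (1,3), t=2.4536
    cross x-line → (0,3), t=3.4889 (wall)
  → r_3 = 3.4889

ranges = [1.7703, 3.4200, 3.4889]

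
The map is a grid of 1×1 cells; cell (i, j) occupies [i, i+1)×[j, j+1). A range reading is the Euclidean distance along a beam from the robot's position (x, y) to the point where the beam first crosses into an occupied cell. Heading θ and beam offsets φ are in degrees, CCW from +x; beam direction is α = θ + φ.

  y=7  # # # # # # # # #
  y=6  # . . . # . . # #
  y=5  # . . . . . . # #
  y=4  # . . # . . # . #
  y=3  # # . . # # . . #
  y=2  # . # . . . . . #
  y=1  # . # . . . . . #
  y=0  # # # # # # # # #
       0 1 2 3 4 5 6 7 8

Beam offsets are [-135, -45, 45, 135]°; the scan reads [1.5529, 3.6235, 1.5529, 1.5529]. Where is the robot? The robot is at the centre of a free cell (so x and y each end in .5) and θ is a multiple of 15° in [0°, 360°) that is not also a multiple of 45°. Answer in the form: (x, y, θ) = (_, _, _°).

(x, y, θ) = (6.5, 2.5, 240°)

Candidates: 32 free-cell centres × 16 headings = 512 poses. Raycast each; keep the one whose scan matches to 4 dp.
  (2.5, 5.5, 285°): beam 1 = 1.7321 ≠ 1.5529 ✗
  (1.5, 1.5, 120°): beam 1 = 0.5176 ≠ 1.5529 ✗
  (2.5, 5.5, 195°): beam 1 = 1.7321 ≠ 1.5529 ✗
  (1.5, 2.5, 30°): beam 2 = 0.5176 ≠ 3.6235 ✗
  …
  (6.5, 2.5, 240°): r_1=1.5529, r_2=3.6235, r_3=1.5529, r_4=1.5529 — all match ✓
No second candidate reproduces the full scan.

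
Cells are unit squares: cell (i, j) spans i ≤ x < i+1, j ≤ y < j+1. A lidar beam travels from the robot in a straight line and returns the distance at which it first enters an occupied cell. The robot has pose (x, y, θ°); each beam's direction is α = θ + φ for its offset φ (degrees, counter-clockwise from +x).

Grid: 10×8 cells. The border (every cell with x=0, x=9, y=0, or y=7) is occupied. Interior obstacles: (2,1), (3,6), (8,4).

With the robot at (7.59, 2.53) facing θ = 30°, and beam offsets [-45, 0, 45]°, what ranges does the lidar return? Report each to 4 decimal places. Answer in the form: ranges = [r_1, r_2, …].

ranges = [1.4597, 1.6281, 1.5841]

beam 1: φ=-45°, α=345°
  d=(0.9659,-0.2588)  start (7,2)  tX=0.4245 tY=2.0478  stride 1/|dx|=1.0353 1/|dy|=3.8637
    cross x-line → (8,2), t=0.4245
    cross x-line → (9,2), t=1.4597 (wall)
  → r_1 = 1.4597
beam 2: φ=0°, α=30°
  d=(0.8660,0.5000)  start (7,2)  tX=0.4734 tY=0.9400  stride 1/|dx|=1.1547 1/|dy|=2.0000
    cross x-line → (8,2), t=0.4734
    cross y-line → (8,3), t=0.9400
    cross x-line → (9,3), t=1.6281 (wall)
  → r_2 = 1.6281
beam 3: φ=45°, α=75°
  d=(0.2588,0.9659)  start (7,2)  tX=1.5841 tY=0.4866  stride 1/|dx|=3.8637 1/|dy|=1.0353
    cross y-line → (7,3), t=0.4866
    cross y-line → (7,4), t=1.5219
    cross x-line → (8,4), t=1.5841 (wall)
  → r_3 = 1.5841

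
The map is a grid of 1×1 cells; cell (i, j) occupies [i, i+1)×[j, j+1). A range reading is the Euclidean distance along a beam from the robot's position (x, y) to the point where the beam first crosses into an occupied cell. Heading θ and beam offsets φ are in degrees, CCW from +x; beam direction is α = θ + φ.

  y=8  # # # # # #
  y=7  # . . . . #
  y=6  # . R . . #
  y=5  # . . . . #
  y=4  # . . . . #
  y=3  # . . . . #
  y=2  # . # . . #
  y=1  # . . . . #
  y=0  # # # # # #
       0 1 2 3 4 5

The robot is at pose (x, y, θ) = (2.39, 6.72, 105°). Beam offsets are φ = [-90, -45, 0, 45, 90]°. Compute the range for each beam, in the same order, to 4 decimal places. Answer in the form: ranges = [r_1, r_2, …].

ranges = [2.7021, 1.4780, 1.3252, 1.6050, 1.4390]

beam 1: φ=-90°, α=15°
  direction (0.9659, 0.2588); cell (2,6); t to first gridline: x 0.6315, y 1.0818 (then +1.0353 / +3.8637)
    (3,6) via x @ 0.6315
    (3,7) via y @ 1.0818
    (4,7) via x @ 1.6668
    (5,7) via x @ 2.7021  # hit
  → r_1 = 2.7021
beam 2: φ=-45°, α=60°
  direction (0.5000, 0.8660); cell (2,6); t to first gridline: x 1.2200, y 0.3233 (then +2.0000 / +1.1547)
    (2,7) via y @ 0.3233
    (3,7) via x @ 1.2200
    (3,8) via y @ 1.4780  # hit
  → r_2 = 1.4780
beam 3: φ=0°, α=105°
  direction (-0.2588, 0.9659); cell (2,6); t to first gridline: x 1.5068, y 0.2899 (then +3.8637 / +1.0353)
    (2,7) via y @ 0.2899
    (2,8) via y @ 1.3252  # hit
  → r_3 = 1.3252
beam 4: φ=45°, α=150°
  direction (-0.8660, 0.5000); cell (2,6); t to first gridline: x 0.4503, y 0.5600 (then +1.1547 / +2.0000)
    (1,6) via x @ 0.4503
    (1,7) via y @ 0.5600
    (0,7) via x @ 1.6050  # hit
  → r_4 = 1.6050
beam 5: φ=90°, α=195°
  direction (-0.9659, -0.2588); cell (2,6); t to first gridline: x 0.4038, y 2.7819 (then +1.0353 / +3.8637)
    (1,6) via x @ 0.4038
    (0,6) via x @ 1.4390  # hit
  → r_5 = 1.4390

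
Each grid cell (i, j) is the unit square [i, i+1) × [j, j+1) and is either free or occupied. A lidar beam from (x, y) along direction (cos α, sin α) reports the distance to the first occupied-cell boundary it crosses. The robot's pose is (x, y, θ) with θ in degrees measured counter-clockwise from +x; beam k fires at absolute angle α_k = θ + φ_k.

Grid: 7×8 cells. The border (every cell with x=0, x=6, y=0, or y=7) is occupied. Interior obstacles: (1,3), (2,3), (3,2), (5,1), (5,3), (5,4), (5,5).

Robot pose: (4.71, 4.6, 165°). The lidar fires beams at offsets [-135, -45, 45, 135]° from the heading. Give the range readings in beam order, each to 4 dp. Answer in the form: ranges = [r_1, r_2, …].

ranges = [0.3349, 2.7713, 1.9745, 0.5800]

beam 1: φ=-135°, α=30°
  cosα=0.8660 sinα=0.5000 | (4,4) | tMaxX 0.3349 tMaxY 0.8000 | tΔX 1.1547 tΔY 2.0000
    t=0.3349 [x] (5,4) — stop
  → r_1 = 0.3349
beam 2: φ=-45°, α=120°
  cosα=-0.5000 sinα=0.8660 | (4,4) | tMaxX 1.4200 tMaxY 0.4619 | tΔX 2.0000 tΔY 1.1547
    t=0.4619 [y] (4,5)
    t=1.4200 [x] (3,5)
    t=1.6166 [y] (3,6)
    t=2.7713 [y] (3,7) — stop
  → r_2 = 2.7713
beam 3: φ=45°, α=210°
  cosα=-0.8660 sinα=-0.5000 | (4,4) | tMaxX 0.8198 tMaxY 1.2000 | tΔX 1.1547 tΔY 2.0000
    t=0.8198 [x] (3,4)
    t=1.2000 [y] (3,3)
    t=1.9745 [x] (2,3) — stop
  → r_3 = 1.9745
beam 4: φ=135°, α=300°
  cosα=0.5000 sinα=-0.8660 | (4,4) | tMaxX 0.5800 tMaxY 0.6928 | tΔX 2.0000 tΔY 1.1547
    t=0.5800 [x] (5,4) — stop
  → r_4 = 0.5800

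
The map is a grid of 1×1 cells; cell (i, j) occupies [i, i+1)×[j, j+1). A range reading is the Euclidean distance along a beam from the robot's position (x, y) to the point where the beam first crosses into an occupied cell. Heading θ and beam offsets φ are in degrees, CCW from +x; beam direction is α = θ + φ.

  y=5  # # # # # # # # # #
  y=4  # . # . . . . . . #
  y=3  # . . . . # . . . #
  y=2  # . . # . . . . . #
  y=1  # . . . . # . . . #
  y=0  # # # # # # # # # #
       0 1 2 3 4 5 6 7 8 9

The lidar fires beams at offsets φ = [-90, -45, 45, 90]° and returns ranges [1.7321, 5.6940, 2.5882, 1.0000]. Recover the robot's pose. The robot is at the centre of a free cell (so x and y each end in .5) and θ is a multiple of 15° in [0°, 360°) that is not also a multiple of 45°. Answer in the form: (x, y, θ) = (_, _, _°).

(x, y, θ) = (8.5, 3.5, 210°)

Enumerate (i+0.5, j+0.5, θ) over the 28 free cells and 16 admissible headings. For each, cast all 4 beams and compare to the given ranges.
  (4.5, 2.5, 15°): beam 1 = 1.5529 ≠ 1.7321 ✗
  (2.5, 1.5, 120°): beam 1 = 1.0000 ≠ 1.7321 ✗
  (6.5, 4.5, 255°): beam 1 = 1.9319 ≠ 1.7321 ✗
  (7.5, 4.5, 165°): beam 1 = 0.5176 ≠ 1.7321 ✗
  …
  (8.5, 3.5, 210°): r_1=1.7321, r_2=5.6940, r_3=2.5882, r_4=1.0000 — all match ✓
No second candidate reproduces the full scan.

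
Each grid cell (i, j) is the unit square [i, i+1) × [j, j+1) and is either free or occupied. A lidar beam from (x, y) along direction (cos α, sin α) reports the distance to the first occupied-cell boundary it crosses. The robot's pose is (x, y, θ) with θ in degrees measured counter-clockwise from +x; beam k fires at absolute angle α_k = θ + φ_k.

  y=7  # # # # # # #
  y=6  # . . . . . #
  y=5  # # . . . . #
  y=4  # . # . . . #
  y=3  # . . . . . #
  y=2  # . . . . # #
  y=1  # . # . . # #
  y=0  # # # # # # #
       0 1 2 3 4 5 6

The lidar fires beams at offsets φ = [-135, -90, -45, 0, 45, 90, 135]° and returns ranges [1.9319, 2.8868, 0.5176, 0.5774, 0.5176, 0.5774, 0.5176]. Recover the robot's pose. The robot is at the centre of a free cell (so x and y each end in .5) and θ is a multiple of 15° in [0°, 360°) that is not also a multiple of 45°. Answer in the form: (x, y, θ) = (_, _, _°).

Enumerate (i+0.5, j+0.5, θ) over the 25 free cells and 16 admissible headings. For each, cast all 7 beams and compare to the given ranges.
  (4.5, 1.5, 30°): beam 1 = 0.5176 ≠ 1.9319 ✗
  (2.5, 2.5, 105°): beam 1 = 2.8868 ≠ 1.9319 ✗
  (2.5, 2.5, 210°): beam 1 = 1.5529 ≠ 1.9319 ✗
  …
  (1.5, 4.5, 30°): r_1=1.9319, r_2=2.8868, r_3=0.5176, r_4=0.5774, r_5=0.5176, r_6=0.5774, r_7=0.5176 — all match ✓
Unique over the lattice → pose = (1.5, 4.5, 30°).

(x, y, θ) = (1.5, 4.5, 30°)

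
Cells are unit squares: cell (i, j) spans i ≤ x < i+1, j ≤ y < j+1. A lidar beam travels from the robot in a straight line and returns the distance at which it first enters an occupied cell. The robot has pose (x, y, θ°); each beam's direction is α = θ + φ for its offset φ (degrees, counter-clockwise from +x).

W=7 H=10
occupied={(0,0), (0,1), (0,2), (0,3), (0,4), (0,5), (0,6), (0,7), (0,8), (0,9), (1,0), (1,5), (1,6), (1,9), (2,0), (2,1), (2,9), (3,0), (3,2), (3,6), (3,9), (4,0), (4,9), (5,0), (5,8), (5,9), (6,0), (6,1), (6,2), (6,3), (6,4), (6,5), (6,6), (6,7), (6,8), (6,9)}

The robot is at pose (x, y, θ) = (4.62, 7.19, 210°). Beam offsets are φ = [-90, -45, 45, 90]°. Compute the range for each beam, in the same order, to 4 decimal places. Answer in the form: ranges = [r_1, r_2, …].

ranges = [2.0900, 3.7477, 4.3378, 2.7600]

beam 1: φ=-90°, α=120°
  dir = (cos 120°, sin 120°) = (-0.5000, 0.8660); from cell (4,7)
  next x-line at t=1.2400, next y-line at t=0.9353; Δt_x=2.0000, Δt_y=1.1547
    y: enter (4,8) at t=0.9353
    x: enter (3,8) at t=1.2400
    y: enter (3,9) at t=2.0900 ← occupied
  → r_1 = 2.0900
beam 2: φ=-45°, α=165°
  dir = (cos 165°, sin 165°) = (-0.9659, 0.2588); from cell (4,7)
  next x-line at t=0.6419, next y-line at t=3.1296; Δt_x=1.0353, Δt_y=3.8637
    x: enter (3,7) at t=0.6419
    x: enter (2,7) at t=1.6771
    x: enter (1,7) at t=2.7124
    y: enter (1,8) at t=3.1296
    x: enter (0,8) at t=3.7477 ← occupied
  → r_2 = 3.7477
beam 3: φ=45°, α=255°
  dir = (cos 255°, sin 255°) = (-0.2588, -0.9659); from cell (4,7)
  next x-line at t=2.3955, next y-line at t=0.1967; Δt_x=3.8637, Δt_y=1.0353
    y: enter (4,6) at t=0.1967
    y: enter (4,5) at t=1.2320
    y: enter (4,4) at t=2.2673
    x: enter (3,4) at t=2.3955
    y: enter (3,3) at t=3.3025
    y: enter (3,2) at t=4.3378 ← occupied
  → r_3 = 4.3378
beam 4: φ=90°, α=300°
  dir = (cos 300°, sin 300°) = (0.5000, -0.8660); from cell (4,7)
  next x-line at t=0.7600, next y-line at t=0.2194; Δt_x=2.0000, Δt_y=1.1547
    y: enter (4,6) at t=0.2194
    x: enter (5,6) at t=0.7600
    y: enter (5,5) at t=1.3741
    y: enter (5,4) at t=2.5288
    x: enter (6,4) at t=2.7600 ← occupied
  → r_4 = 2.7600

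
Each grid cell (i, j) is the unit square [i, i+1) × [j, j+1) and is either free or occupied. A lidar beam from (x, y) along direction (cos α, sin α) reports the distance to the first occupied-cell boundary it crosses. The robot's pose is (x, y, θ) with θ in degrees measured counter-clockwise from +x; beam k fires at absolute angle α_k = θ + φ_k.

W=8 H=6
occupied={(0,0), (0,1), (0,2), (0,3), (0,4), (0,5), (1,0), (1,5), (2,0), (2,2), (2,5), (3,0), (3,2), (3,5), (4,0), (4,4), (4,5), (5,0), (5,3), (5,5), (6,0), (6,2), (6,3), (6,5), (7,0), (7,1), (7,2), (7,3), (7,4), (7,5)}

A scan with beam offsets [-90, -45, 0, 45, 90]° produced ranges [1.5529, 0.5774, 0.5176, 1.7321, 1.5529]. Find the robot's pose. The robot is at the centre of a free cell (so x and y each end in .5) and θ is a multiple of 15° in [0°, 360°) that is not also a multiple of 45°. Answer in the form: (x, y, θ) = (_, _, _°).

(x, y, θ) = (4.5, 2.5, 195°)

Enumerate (i+0.5, j+0.5, θ) over the 18 free cells and 16 admissible headings. For each, cast all 5 beams and compare to the given ranges.
  (1.5, 1.5, 345°): beam 1 = 0.5176 ≠ 1.5529 ✗
  (3.5, 3.5, 120°): beam 1 = 1.0000 ≠ 1.5529 ✗
  (1.5, 1.5, 330°): beam 1 = 0.5774 ≠ 1.5529 ✗
  …
  (4.5, 2.5, 195°): r_1=1.5529, r_2=0.5774, r_3=0.5176, r_4=1.7321, r_5=1.5529 — all match ✓
Only this pose fits every beam.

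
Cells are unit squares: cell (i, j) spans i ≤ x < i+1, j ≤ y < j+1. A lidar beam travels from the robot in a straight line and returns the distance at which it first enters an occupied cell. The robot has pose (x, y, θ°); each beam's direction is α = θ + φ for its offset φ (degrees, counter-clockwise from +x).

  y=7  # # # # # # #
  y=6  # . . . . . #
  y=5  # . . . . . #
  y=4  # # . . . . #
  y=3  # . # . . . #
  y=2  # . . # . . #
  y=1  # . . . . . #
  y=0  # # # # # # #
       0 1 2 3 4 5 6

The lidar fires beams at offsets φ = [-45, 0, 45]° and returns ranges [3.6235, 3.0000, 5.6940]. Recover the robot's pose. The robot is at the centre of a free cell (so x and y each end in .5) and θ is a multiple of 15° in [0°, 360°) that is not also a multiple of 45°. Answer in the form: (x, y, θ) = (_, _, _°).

(x, y, θ) = (4.5, 6.5, 240°)

Candidates: 27 free-cell centres × 16 headings = 432 poses. Raycast each; keep the one whose scan matches to 4 dp.
  (3.5, 1.5, 30°): beam 1 = 1.9319 ≠ 3.6235 ✗
  (3.5, 5.5, 150°): beam 1 = 1.5529 ≠ 3.6235 ✗
  (3.5, 4.5, 255°): beam 1 = 1.0000 ≠ 3.6235 ✗
  (4.5, 3.5, 285°): beam 1 = 1.0000 ≠ 3.6235 ✗
  …
  (4.5, 6.5, 240°): r_1=3.6235, r_2=3.0000, r_3=5.6940 — all match ✓
No second candidate reproduces the full scan.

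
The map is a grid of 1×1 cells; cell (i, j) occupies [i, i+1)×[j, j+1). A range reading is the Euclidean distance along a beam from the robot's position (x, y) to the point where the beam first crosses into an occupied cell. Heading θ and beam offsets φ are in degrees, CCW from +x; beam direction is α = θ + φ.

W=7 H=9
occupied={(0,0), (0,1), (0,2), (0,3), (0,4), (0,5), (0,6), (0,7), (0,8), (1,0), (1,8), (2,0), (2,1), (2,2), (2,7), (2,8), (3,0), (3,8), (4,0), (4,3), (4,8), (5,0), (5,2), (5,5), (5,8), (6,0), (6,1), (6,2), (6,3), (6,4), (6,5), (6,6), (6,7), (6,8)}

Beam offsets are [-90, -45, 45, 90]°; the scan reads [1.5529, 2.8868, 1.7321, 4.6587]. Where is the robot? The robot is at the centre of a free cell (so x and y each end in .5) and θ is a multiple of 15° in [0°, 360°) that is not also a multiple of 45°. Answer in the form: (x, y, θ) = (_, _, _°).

The pose lattice has 29·16 = 464 candidates. Test each by forward raycasting.
  (2.5, 6.5, 255°): beam 2 = 1.7321 ≠ 2.8868 ✗
  (3.5, 7.5, 150°): beam 1 = 0.5774 ≠ 1.5529 ✗
  (3.5, 4.5, 240°): beam 1 = 2.8868 ≠ 1.5529 ✗
  …
  (2.5, 5.5, 165°): r_1=1.5529, r_2=2.8868, r_3=1.7321, r_4=4.6587 — all match ✓
Only this pose fits every beam.

(x, y, θ) = (2.5, 5.5, 165°)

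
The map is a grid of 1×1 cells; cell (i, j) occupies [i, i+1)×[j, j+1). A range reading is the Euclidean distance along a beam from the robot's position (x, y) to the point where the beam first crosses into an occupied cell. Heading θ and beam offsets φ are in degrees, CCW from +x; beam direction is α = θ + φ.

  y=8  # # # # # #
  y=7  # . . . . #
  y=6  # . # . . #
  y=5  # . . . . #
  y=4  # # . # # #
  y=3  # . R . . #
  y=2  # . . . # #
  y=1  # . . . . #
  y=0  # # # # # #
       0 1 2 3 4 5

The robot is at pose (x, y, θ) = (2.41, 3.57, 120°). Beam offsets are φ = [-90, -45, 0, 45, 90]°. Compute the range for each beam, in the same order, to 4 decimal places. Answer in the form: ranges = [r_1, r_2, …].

beam 1: φ=-90°, α=30°
  direction (0.8660, 0.5000); cell (2,3); t to first gridline: x 0.6813, y 0.8600 (then +1.1547 / +2.0000)
    (3,3) via x @ 0.6813
    (3,4) via y @ 0.8600  # hit
  → r_1 = 0.8600
beam 2: φ=-45°, α=75°
  direction (0.2588, 0.9659); cell (2,3); t to first gridline: x 2.2796, y 0.4452 (then +3.8637 / +1.0353)
    (2,4) via y @ 0.4452
    (2,5) via y @ 1.4804
    (3,5) via x @ 2.2796
    (3,6) via y @ 2.5157
    (3,7) via y @ 3.5510
    (3,8) via y @ 4.5863  # hit
  → r_2 = 4.5863
beam 3: φ=0°, α=120°
  direction (-0.5000, 0.8660); cell (2,3); t to first gridline: x 0.8200, y 0.4965 (then +2.0000 / +1.1547)
    (2,4) via y @ 0.4965
    (1,4) via x @ 0.8200  # hit
  → r_3 = 0.8200
beam 4: φ=45°, α=165°
  direction (-0.9659, 0.2588); cell (2,3); t to first gridline: x 0.4245, y 1.6614 (then +1.0353 / +3.8637)
    (1,3) via x @ 0.4245
    (0,3) via x @ 1.4597  # hit
  → r_4 = 1.4597
beam 5: φ=90°, α=210°
  direction (-0.8660, -0.5000); cell (2,3); t to first gridline: x 0.4734, y 1.1400 (then +1.1547 / +2.0000)
    (1,3) via x @ 0.4734
    (1,2) via y @ 1.1400
    (0,2) via x @ 1.6281  # hit
  → r_5 = 1.6281

ranges = [0.8600, 4.5863, 0.8200, 1.4597, 1.6281]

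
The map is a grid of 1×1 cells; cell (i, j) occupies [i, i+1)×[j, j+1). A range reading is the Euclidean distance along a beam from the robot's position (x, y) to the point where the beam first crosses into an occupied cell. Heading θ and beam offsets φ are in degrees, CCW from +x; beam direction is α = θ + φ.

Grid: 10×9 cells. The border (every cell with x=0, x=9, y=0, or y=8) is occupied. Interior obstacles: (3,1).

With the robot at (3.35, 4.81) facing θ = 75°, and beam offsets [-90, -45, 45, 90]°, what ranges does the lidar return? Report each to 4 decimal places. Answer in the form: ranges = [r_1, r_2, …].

ranges = [5.8493, 6.3800, 3.6835, 2.4329]

beam 1: φ=-90°, α=345°
  dir = (cos 345°, sin 345°) = (0.9659, -0.2588); from cell (3,4)
  next x-line at t=0.6729, next y-line at t=3.1296; Δt_x=1.0353, Δt_y=3.8637
    x: enter (4,4) at t=0.6729
    x: enter (5,4) at t=1.7082
    x: enter (6,4) at t=2.7435
    y: enter (6,3) at t=3.1296
    x: enter (7,3) at t=3.7788
    x: enter (8,3) at t=4.8140
    x: enter (9,3) at t=5.8493 ← occupied
  → r_1 = 5.8493
beam 2: φ=-45°, α=30°
  dir = (cos 30°, sin 30°) = (0.8660, 0.5000); from cell (3,4)
  next x-line at t=0.7506, next y-line at t=0.3800; Δt_x=1.1547, Δt_y=2.0000
    y: enter (3,5) at t=0.3800
    x: enter (4,5) at t=0.7506
    x: enter (5,5) at t=1.9053
    y: enter (5,6) at t=2.3800
    x: enter (6,6) at t=3.0600
    x: enter (7,6) at t=4.2147
    y: enter (7,7) at t=4.3800
    x: enter (8,7) at t=5.3694
    y: enter (8,8) at t=6.3800 ← occupied
  → r_2 = 6.3800
beam 3: φ=45°, α=120°
  dir = (cos 120°, sin 120°) = (-0.5000, 0.8660); from cell (3,4)
  next x-line at t=0.7000, next y-line at t=0.2194; Δt_x=2.0000, Δt_y=1.1547
    y: enter (3,5) at t=0.2194
    x: enter (2,5) at t=0.7000
    y: enter (2,6) at t=1.3741
    y: enter (2,7) at t=2.5288
    x: enter (1,7) at t=2.7000
    y: enter (1,8) at t=3.6835 ← occupied
  → r_3 = 3.6835
beam 4: φ=90°, α=165°
  dir = (cos 165°, sin 165°) = (-0.9659, 0.2588); from cell (3,4)
  next x-line at t=0.3623, next y-line at t=0.7341; Δt_x=1.0353, Δt_y=3.8637
    x: enter (2,4) at t=0.3623
    y: enter (2,5) at t=0.7341
    x: enter (1,5) at t=1.3976
    x: enter (0,5) at t=2.4329 ← occupied
  → r_4 = 2.4329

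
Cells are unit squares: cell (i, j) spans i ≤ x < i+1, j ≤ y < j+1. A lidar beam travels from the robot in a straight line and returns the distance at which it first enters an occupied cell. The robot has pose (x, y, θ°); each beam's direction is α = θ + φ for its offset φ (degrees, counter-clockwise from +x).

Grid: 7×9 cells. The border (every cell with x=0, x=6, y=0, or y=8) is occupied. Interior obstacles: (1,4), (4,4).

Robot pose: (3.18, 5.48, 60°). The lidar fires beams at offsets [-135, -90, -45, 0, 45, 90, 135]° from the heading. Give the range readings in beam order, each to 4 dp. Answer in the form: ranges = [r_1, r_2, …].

beam 1: φ=-135°, α=285°
  d=(0.2588,-0.9659)  start (3,5)  tX=3.1682 tY=0.4969  stride 1/|dx|=3.8637 1/|dy|=1.0353
    cross y-line → (3,4), t=0.4969
    cross y-line → (3,3), t=1.5322
    cross y-line → (3,2), t=2.5675
    cross x-line → (4,2), t=3.1682
    cross y-line → (4,1), t=3.6028
    cross y-line → (4,0), t=4.6380 (wall)
  → r_1 = 4.6380
beam 2: φ=-90°, α=330°
  d=(0.8660,-0.5000)  start (3,5)  tX=0.9469 tY=0.9600  stride 1/|dx|=1.1547 1/|dy|=2.0000
    cross x-line → (4,5), t=0.9469
    cross y-line → (4,4), t=0.9600 (wall)
  → r_2 = 0.9600
beam 3: φ=-45°, α=15°
  d=(0.9659,0.2588)  start (3,5)  tX=0.8489 tY=2.0091  stride 1/|dx|=1.0353 1/|dy|=3.8637
    cross x-line → (4,5), t=0.8489
    cross x-line → (5,5), t=1.8842
    cross y-line → (5,6), t=2.0091
    cross x-line → (6,6), t=2.9195 (wall)
  → r_3 = 2.9195
beam 4: φ=0°, α=60°
  d=(0.5000,0.8660)  start (3,5)  tX=1.6400 tY=0.6004  stride 1/|dx|=2.0000 1/|dy|=1.1547
    cross y-line → (3,6), t=0.6004
    cross x-line → (4,6), t=1.6400
    cross y-line → (4,7), t=1.7551
    cross y-line → (4,8), t=2.9098 (wall)
  → r_4 = 2.9098
beam 5: φ=45°, α=105°
  d=(-0.2588,0.9659)  start (3,5)  tX=0.6955 tY=0.5383  stride 1/|dx|=3.8637 1/|dy|=1.0353
    cross y-line → (3,6), t=0.5383
    cross x-line → (2,6), t=0.6955
    cross y-line → (2,7), t=1.5736
    cross y-line → (2,8), t=2.6089 (wall)
  → r_5 = 2.6089
beam 6: φ=90°, α=150°
  d=(-0.8660,0.5000)  start (3,5)  tX=0.2078 tY=1.0400  stride 1/|dx|=1.1547 1/|dy|=2.0000
    cross x-line → (2,5), t=0.2078
    cross y-line → (2,6), t=1.0400
    cross x-line → (1,6), t=1.3625
    cross x-line → (0,6), t=2.5172 (wall)
  → r_6 = 2.5172
beam 7: φ=135°, α=195°
  d=(-0.9659,-0.2588)  start (3,5)  tX=0.1863 tY=1.8546  stride 1/|dx|=1.0353 1/|dy|=3.8637
    cross x-line → (2,5), t=0.1863
    cross x-line → (1,5), t=1.2216
    cross y-line → (1,4), t=1.8546 (wall)
  → r_7 = 1.8546

ranges = [4.6380, 0.9600, 2.9195, 2.9098, 2.6089, 2.5172, 1.8546]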